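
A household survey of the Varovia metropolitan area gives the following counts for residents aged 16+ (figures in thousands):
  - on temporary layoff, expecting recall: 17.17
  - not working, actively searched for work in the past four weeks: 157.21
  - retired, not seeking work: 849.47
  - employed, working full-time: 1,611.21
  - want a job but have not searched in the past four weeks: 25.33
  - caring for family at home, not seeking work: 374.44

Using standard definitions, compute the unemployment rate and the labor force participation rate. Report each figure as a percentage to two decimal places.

Employed = 1,611.21 thousand.
Unemployed = 17.17 + 157.21 = 174.38 thousand (jobless and actively searching, or on temporary layoff).
Labor force = 1,611.21 + 174.38 = 1,785.59 thousand.
Not in labor force = 849.47 + 25.33 + 374.44 = 1,249.24 thousand (those not working and not actively searching are outside the labor force — including those who want a job but have given up searching).
Civilian working-age population = 1,785.59 + 1,249.24 = 3,034.83 thousand.
Unemployment rate = 174.38 / 1,785.59 = 9.77%.
Labor force participation rate = 1,785.59 / 3,034.83 = 58.84%.

Unemployment rate ≈ 9.77%; labor force participation rate ≈ 58.84%.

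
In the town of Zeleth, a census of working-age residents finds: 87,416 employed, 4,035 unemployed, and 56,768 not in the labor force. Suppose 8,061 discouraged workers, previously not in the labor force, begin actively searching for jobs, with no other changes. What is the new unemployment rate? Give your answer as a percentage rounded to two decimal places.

New unemployment rate ≈ 12.16%.

Initially, labor force = 87,416 + 4,035 = 91,451, so u = 4,035/91,451 = 4.41%.
After the change, unemployed and labor force both rise by 8,061 → E = 87,416, U = 12,096, labor force = 99,512.
New unemployment rate = 12,096 / 99,512 = 12.16%.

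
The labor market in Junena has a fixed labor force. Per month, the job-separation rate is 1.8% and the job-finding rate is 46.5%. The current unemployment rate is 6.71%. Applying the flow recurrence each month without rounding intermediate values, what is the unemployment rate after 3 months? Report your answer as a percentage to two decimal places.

With a fixed labor force, u_{t+1} = u_t + s·(1−u_t) − f·u_t = u_t·(1−s−f) + s.
Here 1−s−f = 0.517 and s = 0.018.
u_1 = 0.067100 × 0.517 + 0.018 = 0.052691.
u_2 = 0.052691 × 0.517 + 0.018 = 0.045241.
u_3 = 0.045241 × 0.517 + 0.018 = 0.041390.

Unemployment rate after three months ≈ 4.14%.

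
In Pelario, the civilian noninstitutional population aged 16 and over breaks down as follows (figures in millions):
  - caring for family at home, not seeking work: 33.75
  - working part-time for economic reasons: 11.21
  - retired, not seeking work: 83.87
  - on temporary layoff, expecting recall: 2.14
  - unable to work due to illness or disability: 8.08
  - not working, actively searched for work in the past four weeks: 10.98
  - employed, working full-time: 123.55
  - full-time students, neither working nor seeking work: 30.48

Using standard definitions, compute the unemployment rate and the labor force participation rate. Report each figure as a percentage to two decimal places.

Unemployment rate ≈ 8.87%; labor force participation rate ≈ 48.64%.

Employed = 11.21 + 123.55 = 134.76 million (anyone who worked, including part-time for economic reasons, counts as employed).
Unemployed = 2.14 + 10.98 = 13.12 million (jobless and actively searching, or on temporary layoff).
Labor force = 134.76 + 13.12 = 147.88 million.
Not in labor force = 33.75 + 83.87 + 8.08 + 30.48 = 156.18 million (those not working and not actively searching are outside the labor force).
Civilian working-age population = 147.88 + 156.18 = 304.06 million.
Unemployment rate = 13.12 / 147.88 = 8.87%.
Labor force participation rate = 147.88 / 304.06 = 48.64%.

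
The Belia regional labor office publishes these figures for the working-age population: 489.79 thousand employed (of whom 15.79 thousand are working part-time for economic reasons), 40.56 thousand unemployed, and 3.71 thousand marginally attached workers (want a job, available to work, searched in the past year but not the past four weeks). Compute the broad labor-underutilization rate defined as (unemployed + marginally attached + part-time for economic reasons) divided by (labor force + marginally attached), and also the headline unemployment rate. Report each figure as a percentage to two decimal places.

Broad underutilization rate ≈ 11.25%; headline unemployment rate ≈ 7.65%.

Labor force = 489.79 + 40.56 = 530.35 thousand.
Numerator = 40.56 + 3.71 + 15.79 = 60.06 thousand.
Denominator = 530.35 + 3.71 = 534.06 thousand.
Broad rate = 60.06 / 534.06 = 11.25%.
Headline unemployment rate = 40.56 / 530.35 = 7.65%.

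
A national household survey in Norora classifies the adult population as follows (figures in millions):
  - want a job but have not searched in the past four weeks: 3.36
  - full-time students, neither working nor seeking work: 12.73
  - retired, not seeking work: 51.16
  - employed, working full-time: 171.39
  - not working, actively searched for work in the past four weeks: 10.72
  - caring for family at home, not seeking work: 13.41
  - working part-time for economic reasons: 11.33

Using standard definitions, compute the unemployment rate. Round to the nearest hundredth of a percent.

Unemployment rate ≈ 5.54%.

Employed = 171.39 + 11.33 = 182.72 million (anyone who worked, including part-time for economic reasons, counts as employed).
Unemployed = 10.72 million.
Labor force = 182.72 + 10.72 = 193.44 million.
Unemployment rate = 10.72 / 193.44 = 5.54%.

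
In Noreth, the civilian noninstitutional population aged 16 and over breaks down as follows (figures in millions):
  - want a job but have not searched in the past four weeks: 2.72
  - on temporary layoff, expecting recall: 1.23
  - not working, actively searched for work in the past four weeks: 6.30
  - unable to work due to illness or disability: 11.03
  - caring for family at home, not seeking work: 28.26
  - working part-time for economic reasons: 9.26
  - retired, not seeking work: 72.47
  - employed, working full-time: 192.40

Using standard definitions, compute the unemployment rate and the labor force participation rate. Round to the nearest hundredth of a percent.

Unemployment rate ≈ 3.60%; labor force participation rate ≈ 64.63%.

Employed = 9.26 + 192.40 = 201.66 million (anyone who worked, including part-time for economic reasons, counts as employed).
Unemployed = 1.23 + 6.30 = 7.53 million (jobless and actively searching, or on temporary layoff).
Labor force = 201.66 + 7.53 = 209.19 million.
Not in labor force = 2.72 + 11.03 + 28.26 + 72.47 = 114.48 million (those not working and not actively searching are outside the labor force — including those who want a job but have given up searching).
Civilian working-age population = 209.19 + 114.48 = 323.67 million.
Unemployment rate = 7.53 / 209.19 = 3.60%.
Labor force participation rate = 209.19 / 323.67 = 64.63%.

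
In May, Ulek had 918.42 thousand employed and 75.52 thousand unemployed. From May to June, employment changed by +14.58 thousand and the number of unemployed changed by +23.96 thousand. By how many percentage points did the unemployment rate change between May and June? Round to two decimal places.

May: labor force = 918.42 + 75.52 = 993.94; u = 75.52/993.94 = 7.60%.
June: labor force = 933.00 + 99.48 = 1,032.48; u = 99.48/1,032.48 = 9.64%.
Change = 9.64% − 7.60% = +2.04 pp.

The unemployment rate changed by +2.04 percentage points.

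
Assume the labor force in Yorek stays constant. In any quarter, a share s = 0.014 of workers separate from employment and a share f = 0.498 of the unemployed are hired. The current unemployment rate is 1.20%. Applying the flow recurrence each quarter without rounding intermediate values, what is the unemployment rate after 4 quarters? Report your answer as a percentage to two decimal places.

Unemployment rate after four quarters ≈ 2.65%.

With a fixed labor force, u_{t+1} = u_t + s·(1−u_t) − f·u_t = u_t·(1−s−f) + s.
Here 1−s−f = 0.488 and s = 0.014.
u_1 = 0.012000 × 0.488 + 0.014 = 0.019856.
u_2 = 0.019856 × 0.488 + 0.014 = 0.023690.
u_3 = 0.023690 × 0.488 + 0.014 = 0.025561.
u_4 = 0.025561 × 0.488 + 0.014 = 0.026474.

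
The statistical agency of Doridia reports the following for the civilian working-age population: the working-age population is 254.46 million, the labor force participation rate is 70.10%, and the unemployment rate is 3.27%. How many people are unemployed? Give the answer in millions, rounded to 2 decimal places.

Labor force = 0.7010 × 254.46 = 178.38 million.
Unemployed = 0.0327 × 178.38 ≈ 5.83 million.

About 5.83 million are unemployed.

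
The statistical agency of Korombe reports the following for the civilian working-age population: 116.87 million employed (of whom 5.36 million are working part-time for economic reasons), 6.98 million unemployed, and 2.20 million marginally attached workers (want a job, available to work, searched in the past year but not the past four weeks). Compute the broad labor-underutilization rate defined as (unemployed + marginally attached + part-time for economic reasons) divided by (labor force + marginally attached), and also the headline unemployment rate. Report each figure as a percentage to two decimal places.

Labor force = 116.87 + 6.98 = 123.85 million.
Numerator = 6.98 + 2.20 + 5.36 = 14.54 million.
Denominator = 123.85 + 2.20 = 126.05 million.
Broad rate = 14.54 / 126.05 = 11.54%.
Headline unemployment rate = 6.98 / 123.85 = 5.64%.

Broad underutilization rate ≈ 11.54%; headline unemployment rate ≈ 5.64%.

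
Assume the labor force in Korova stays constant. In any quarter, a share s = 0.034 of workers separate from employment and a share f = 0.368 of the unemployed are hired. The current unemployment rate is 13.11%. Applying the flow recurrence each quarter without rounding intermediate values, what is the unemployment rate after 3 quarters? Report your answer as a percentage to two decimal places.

Unemployment rate after three quarters ≈ 9.45%.

With a fixed labor force, u_{t+1} = u_t + s·(1−u_t) − f·u_t = u_t·(1−s−f) + s.
Here 1−s−f = 0.598 and s = 0.034.
u_1 = 0.131100 × 0.598 + 0.034 = 0.112398.
u_2 = 0.112398 × 0.598 + 0.034 = 0.101214.
u_3 = 0.101214 × 0.598 + 0.034 = 0.094526.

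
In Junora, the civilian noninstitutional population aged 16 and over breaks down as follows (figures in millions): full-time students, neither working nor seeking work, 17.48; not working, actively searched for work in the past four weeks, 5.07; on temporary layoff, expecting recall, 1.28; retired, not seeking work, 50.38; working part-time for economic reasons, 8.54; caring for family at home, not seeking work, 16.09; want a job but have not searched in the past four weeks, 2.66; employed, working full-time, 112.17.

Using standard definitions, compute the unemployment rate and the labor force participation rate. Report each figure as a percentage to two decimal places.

Unemployment rate ≈ 5.00%; labor force participation rate ≈ 59.47%.

Employed = 8.54 + 112.17 = 120.71 million (anyone who worked, including part-time for economic reasons, counts as employed).
Unemployed = 5.07 + 1.28 = 6.35 million (jobless and actively searching, or on temporary layoff).
Labor force = 120.71 + 6.35 = 127.06 million.
Not in labor force = 17.48 + 50.38 + 16.09 + 2.66 = 86.61 million (those not working and not actively searching are outside the labor force — including those who want a job but have given up searching).
Civilian working-age population = 127.06 + 86.61 = 213.67 million.
Unemployment rate = 6.35 / 127.06 = 5.00%.
Labor force participation rate = 127.06 / 213.67 = 59.47%.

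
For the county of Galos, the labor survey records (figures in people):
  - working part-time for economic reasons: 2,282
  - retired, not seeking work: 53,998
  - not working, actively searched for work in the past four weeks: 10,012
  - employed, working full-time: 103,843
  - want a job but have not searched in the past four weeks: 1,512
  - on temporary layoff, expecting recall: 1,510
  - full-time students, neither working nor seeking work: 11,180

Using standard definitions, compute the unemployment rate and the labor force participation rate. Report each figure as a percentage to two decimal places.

Unemployment rate ≈ 9.79%; labor force participation rate ≈ 63.82%.

Employed = 2,282 + 103,843 = 106,125 (anyone who worked, including part-time for economic reasons, counts as employed).
Unemployed = 10,012 + 1,510 = 11,522 (jobless and actively searching, or on temporary layoff).
Labor force = 106,125 + 11,522 = 117,647.
Not in labor force = 53,998 + 1,512 + 11,180 = 66,690 (those not working and not actively searching are outside the labor force — including those who want a job but have given up searching).
Civilian working-age population = 117,647 + 66,690 = 184,337.
Unemployment rate = 11,522 / 117,647 = 9.79%.
Labor force participation rate = 117,647 / 184,337 = 63.82%.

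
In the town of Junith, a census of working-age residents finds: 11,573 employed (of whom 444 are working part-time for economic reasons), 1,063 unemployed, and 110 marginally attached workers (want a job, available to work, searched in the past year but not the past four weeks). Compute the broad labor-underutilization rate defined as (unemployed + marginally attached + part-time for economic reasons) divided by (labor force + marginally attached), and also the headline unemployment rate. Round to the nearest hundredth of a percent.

Labor force = 11,573 + 1,063 = 12,636.
Numerator = 1,063 + 110 + 444 = 1,617.
Denominator = 12,636 + 110 = 12,746.
Broad rate = 1,617 / 12,746 = 12.69%.
Headline unemployment rate = 1,063 / 12,636 = 8.41%.

Broad underutilization rate ≈ 12.69%; headline unemployment rate ≈ 8.41%.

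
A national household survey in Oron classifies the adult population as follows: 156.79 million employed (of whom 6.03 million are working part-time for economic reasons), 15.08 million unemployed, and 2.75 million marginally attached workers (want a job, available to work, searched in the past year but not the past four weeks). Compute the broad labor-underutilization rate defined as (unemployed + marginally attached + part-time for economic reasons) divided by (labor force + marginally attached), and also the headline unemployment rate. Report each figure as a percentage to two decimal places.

Broad underutilization rate ≈ 13.66%; headline unemployment rate ≈ 8.77%.

Labor force = 156.79 + 15.08 = 171.87 million.
Numerator = 15.08 + 2.75 + 6.03 = 23.86 million.
Denominator = 171.87 + 2.75 = 174.62 million.
Broad rate = 23.86 / 174.62 = 13.66%.
Headline unemployment rate = 15.08 / 171.87 = 8.77%.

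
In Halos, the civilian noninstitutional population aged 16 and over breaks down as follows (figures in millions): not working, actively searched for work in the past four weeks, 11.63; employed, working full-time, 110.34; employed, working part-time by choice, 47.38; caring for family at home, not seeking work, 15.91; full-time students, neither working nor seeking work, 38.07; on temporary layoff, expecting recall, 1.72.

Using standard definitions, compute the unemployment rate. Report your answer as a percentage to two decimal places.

Unemployment rate ≈ 7.80%.

Employed = 110.34 + 47.38 = 157.72 million.
Unemployed = 11.63 + 1.72 = 13.35 million (jobless and actively searching, or on temporary layoff).
Labor force = 157.72 + 13.35 = 171.07 million.
Unemployment rate = 13.35 / 171.07 = 7.80%.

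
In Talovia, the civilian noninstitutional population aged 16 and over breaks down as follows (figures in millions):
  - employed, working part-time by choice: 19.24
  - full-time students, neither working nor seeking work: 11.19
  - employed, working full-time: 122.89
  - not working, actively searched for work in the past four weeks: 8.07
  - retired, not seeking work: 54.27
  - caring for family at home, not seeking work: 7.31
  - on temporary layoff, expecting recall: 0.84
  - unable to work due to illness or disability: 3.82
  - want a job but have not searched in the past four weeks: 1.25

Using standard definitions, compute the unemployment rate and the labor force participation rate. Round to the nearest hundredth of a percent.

Unemployment rate ≈ 5.90%; labor force participation rate ≈ 65.99%.

Employed = 19.24 + 122.89 = 142.13 million.
Unemployed = 8.07 + 0.84 = 8.91 million (jobless and actively searching, or on temporary layoff).
Labor force = 142.13 + 8.91 = 151.04 million.
Not in labor force = 11.19 + 54.27 + 7.31 + 3.82 + 1.25 = 77.84 million (those not working and not actively searching are outside the labor force — including those who want a job but have given up searching).
Civilian working-age population = 151.04 + 77.84 = 228.88 million.
Unemployment rate = 8.91 / 151.04 = 5.90%.
Labor force participation rate = 151.04 / 228.88 = 65.99%.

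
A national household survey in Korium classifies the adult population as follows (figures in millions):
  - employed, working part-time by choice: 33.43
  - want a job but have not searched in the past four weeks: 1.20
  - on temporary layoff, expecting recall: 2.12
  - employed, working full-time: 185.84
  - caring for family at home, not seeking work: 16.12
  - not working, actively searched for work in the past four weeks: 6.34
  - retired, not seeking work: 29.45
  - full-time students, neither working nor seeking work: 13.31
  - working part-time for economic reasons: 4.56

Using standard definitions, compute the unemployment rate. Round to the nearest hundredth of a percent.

Unemployment rate ≈ 3.64%.

Employed = 33.43 + 185.84 + 4.56 = 223.83 million (anyone who worked, including part-time for economic reasons, counts as employed).
Unemployed = 2.12 + 6.34 = 8.46 million (jobless and actively searching, or on temporary layoff).
Labor force = 223.83 + 8.46 = 232.29 million.
Unemployment rate = 8.46 / 232.29 = 3.64%.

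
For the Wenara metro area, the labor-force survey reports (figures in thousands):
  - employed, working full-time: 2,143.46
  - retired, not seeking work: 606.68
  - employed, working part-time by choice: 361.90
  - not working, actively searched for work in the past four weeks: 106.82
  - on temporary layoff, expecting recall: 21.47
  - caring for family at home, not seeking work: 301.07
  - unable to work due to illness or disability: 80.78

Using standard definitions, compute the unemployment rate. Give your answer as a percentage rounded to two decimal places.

Unemployment rate ≈ 4.87%.

Employed = 2,143.46 + 361.90 = 2,505.36 thousand.
Unemployed = 106.82 + 21.47 = 128.29 thousand (jobless and actively searching, or on temporary layoff).
Labor force = 2,505.36 + 128.29 = 2,633.65 thousand.
Unemployment rate = 128.29 / 2,633.65 = 4.87%.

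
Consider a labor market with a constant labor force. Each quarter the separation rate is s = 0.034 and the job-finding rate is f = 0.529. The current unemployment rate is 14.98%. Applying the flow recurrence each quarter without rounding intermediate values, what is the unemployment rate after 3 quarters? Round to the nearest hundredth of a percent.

With a fixed labor force, u_{t+1} = u_t + s·(1−u_t) − f·u_t = u_t·(1−s−f) + s.
Here 1−s−f = 0.437 and s = 0.034.
u_1 = 0.149800 × 0.437 + 0.034 = 0.099463.
u_2 = 0.099463 × 0.437 + 0.034 = 0.077465.
u_3 = 0.077465 × 0.437 + 0.034 = 0.067852.

Unemployment rate after three quarters ≈ 6.79%.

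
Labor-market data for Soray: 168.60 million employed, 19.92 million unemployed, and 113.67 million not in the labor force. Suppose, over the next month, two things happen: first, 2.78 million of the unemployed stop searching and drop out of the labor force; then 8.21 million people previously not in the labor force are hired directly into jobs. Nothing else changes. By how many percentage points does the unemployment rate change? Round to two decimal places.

Initially, labor force = 168.60 + 19.92 = 188.52 million, so u = 19.92/188.52 = 10.57%.
After the first change, unemployed and labor force both fall by 2.78 → E = 168.60, U = 17.14, labor force = 185.74 million.
After the second change, employed and labor force both rise by 8.21; unemployed unchanged → E = 176.81, U = 17.14, labor force = 193.95 million.
New unemployment rate = 17.14 / 193.95 = 8.84%.
Change = 8.84% − 10.57% = −1.73 percentage points.

The unemployment rate changes by −1.73 percentage points.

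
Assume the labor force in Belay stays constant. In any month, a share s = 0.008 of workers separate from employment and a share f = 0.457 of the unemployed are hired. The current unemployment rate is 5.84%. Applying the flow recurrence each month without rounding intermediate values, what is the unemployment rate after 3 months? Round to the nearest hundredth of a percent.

With a fixed labor force, u_{t+1} = u_t + s·(1−u_t) − f·u_t = u_t·(1−s−f) + s.
Here 1−s−f = 0.535 and s = 0.008.
u_1 = 0.058400 × 0.535 + 0.008 = 0.039244.
u_2 = 0.039244 × 0.535 + 0.008 = 0.028996.
u_3 = 0.028996 × 0.535 + 0.008 = 0.023513.

Unemployment rate after three months ≈ 2.35%.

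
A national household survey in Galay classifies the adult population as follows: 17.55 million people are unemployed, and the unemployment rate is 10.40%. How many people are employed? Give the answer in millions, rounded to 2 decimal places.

About 151.20 million are employed.

Labor force = U / u = 17.55 / 0.1040 ≈ 168.75 million.
Employed = labor force − unemployed = 168.75 − 17.55 = 151.20 million.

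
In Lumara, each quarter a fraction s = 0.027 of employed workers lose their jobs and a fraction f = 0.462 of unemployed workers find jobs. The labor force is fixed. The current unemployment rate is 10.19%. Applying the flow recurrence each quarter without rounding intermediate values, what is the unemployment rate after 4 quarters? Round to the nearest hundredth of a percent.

Unemployment rate after four quarters ≈ 5.84%.

With a fixed labor force, u_{t+1} = u_t + s·(1−u_t) − f·u_t = u_t·(1−s−f) + s.
Here 1−s−f = 0.511 and s = 0.027.
u_1 = 0.101900 × 0.511 + 0.027 = 0.079071.
u_2 = 0.079071 × 0.511 + 0.027 = 0.067405.
u_3 = 0.067405 × 0.511 + 0.027 = 0.061444.
u_4 = 0.061444 × 0.511 + 0.027 = 0.058398.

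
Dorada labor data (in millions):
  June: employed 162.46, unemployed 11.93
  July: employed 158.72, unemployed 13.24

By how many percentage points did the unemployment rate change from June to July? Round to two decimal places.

The unemployment rate changed by +0.86 percentage points.

June: labor force = 162.46 + 11.93 = 174.39; u = 11.93/174.39 = 6.84%.
July: labor force = 158.72 + 13.24 = 171.96; u = 13.24/171.96 = 7.70%.
Change = 7.70% − 6.84% = +0.86 pp.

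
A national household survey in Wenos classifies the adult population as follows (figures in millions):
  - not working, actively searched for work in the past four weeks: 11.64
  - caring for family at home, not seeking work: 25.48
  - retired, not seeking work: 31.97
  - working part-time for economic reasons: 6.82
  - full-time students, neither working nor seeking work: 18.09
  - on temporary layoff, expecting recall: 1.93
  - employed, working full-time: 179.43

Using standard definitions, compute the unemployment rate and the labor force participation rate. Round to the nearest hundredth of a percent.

Employed = 6.82 + 179.43 = 186.25 million (anyone who worked, including part-time for economic reasons, counts as employed).
Unemployed = 11.64 + 1.93 = 13.57 million (jobless and actively searching, or on temporary layoff).
Labor force = 186.25 + 13.57 = 199.82 million.
Not in labor force = 25.48 + 31.97 + 18.09 = 75.54 million (those not working and not actively searching are outside the labor force).
Civilian working-age population = 199.82 + 75.54 = 275.36 million.
Unemployment rate = 13.57 / 199.82 = 6.79%.
Labor force participation rate = 199.82 / 275.36 = 72.57%.

Unemployment rate ≈ 6.79%; labor force participation rate ≈ 72.57%.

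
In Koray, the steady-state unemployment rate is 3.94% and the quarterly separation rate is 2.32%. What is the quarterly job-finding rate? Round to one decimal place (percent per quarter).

Job-finding rate ≈ 56.6% per quarter.

From u* = s/(s+f): f = s·(1−u)/u.
f = 2.32 × (1 − 0.0394) / 0.0394 = 2.2286 / 0.0394 ≈ 56.6% per quarter.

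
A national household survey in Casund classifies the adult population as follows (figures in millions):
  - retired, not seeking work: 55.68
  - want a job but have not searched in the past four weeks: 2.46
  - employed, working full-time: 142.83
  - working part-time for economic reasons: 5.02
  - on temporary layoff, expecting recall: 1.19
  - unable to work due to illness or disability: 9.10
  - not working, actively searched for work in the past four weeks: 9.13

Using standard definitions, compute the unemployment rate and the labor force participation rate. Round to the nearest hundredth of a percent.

Employed = 142.83 + 5.02 = 147.85 million (anyone who worked, including part-time for economic reasons, counts as employed).
Unemployed = 1.19 + 9.13 = 10.32 million (jobless and actively searching, or on temporary layoff).
Labor force = 147.85 + 10.32 = 158.17 million.
Not in labor force = 55.68 + 2.46 + 9.10 = 67.24 million (those not working and not actively searching are outside the labor force — including those who want a job but have given up searching).
Civilian working-age population = 158.17 + 67.24 = 225.41 million.
Unemployment rate = 10.32 / 158.17 = 6.52%.
Labor force participation rate = 158.17 / 225.41 = 70.17%.

Unemployment rate ≈ 6.52%; labor force participation rate ≈ 70.17%.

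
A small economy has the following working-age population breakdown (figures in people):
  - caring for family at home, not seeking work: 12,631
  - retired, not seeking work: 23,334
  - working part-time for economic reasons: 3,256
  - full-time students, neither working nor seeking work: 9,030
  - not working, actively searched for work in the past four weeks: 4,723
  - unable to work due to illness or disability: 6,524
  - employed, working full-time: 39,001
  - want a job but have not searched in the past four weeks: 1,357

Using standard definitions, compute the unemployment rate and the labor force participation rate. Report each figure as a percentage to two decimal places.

Employed = 3,256 + 39,001 = 42,257 (anyone who worked, including part-time for economic reasons, counts as employed).
Unemployed = 4,723.
Labor force = 42,257 + 4,723 = 46,980.
Not in labor force = 12,631 + 23,334 + 9,030 + 6,524 + 1,357 = 52,876 (those not working and not actively searching are outside the labor force — including those who want a job but have given up searching).
Civilian working-age population = 46,980 + 52,876 = 99,856.
Unemployment rate = 4,723 / 46,980 = 10.05%.
Labor force participation rate = 46,980 / 99,856 = 47.05%.

Unemployment rate ≈ 10.05%; labor force participation rate ≈ 47.05%.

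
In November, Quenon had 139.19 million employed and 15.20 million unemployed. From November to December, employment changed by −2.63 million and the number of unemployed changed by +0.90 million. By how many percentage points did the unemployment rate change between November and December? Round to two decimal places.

November: labor force = 139.19 + 15.20 = 154.39; u = 15.20/154.39 = 9.85%.
December: labor force = 136.56 + 16.10 = 152.66; u = 16.10/152.66 = 10.55%.
Change = 10.55% − 9.85% = +0.70 pp.

The unemployment rate changed by +0.70 percentage points.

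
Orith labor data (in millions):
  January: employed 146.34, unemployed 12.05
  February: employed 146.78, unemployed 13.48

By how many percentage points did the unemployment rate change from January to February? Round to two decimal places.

The unemployment rate changed by +0.80 percentage points.

January: labor force = 146.34 + 12.05 = 158.39; u = 12.05/158.39 = 7.61%.
February: labor force = 146.78 + 13.48 = 160.26; u = 13.48/160.26 = 8.41%.
Change = 8.41% − 7.61% = +0.80 pp.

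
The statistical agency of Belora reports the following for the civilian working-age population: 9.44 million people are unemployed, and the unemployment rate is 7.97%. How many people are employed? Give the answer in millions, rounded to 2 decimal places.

Labor force = U / u = 9.44 / 0.0797 ≈ 118.44 million.
Employed = labor force − unemployed = 118.44 − 9.44 = 109.00 million.

About 109.00 million are employed.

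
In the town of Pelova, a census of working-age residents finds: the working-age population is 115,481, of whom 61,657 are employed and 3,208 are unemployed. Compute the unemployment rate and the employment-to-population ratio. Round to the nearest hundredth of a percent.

Unemployment rate ≈ 4.95%; employment-population ratio ≈ 53.39%.

Labor force = employed + unemployed = 61,657 + 3,208 = 64,865.
Unemployment rate = 3,208 / 64,865 = 4.95%.
Employment-population ratio = 61,657 / 115,481 = 53.39%.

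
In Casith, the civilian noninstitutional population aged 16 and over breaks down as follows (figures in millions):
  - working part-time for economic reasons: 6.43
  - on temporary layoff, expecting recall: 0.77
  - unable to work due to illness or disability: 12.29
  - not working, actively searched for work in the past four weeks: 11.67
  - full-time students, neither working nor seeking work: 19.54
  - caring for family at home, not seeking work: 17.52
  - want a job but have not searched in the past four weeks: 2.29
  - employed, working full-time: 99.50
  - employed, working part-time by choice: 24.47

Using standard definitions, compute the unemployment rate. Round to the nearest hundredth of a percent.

Unemployment rate ≈ 8.71%.

Employed = 6.43 + 99.50 + 24.47 = 130.40 million (anyone who worked, including part-time for economic reasons, counts as employed).
Unemployed = 0.77 + 11.67 = 12.44 million (jobless and actively searching, or on temporary layoff).
Labor force = 130.40 + 12.44 = 142.84 million.
Unemployment rate = 12.44 / 142.84 = 8.71%.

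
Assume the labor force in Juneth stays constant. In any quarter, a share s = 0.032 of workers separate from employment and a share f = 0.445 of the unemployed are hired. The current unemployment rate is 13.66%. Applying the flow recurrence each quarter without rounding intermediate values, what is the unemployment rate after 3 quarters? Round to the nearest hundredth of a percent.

With a fixed labor force, u_{t+1} = u_t + s·(1−u_t) − f·u_t = u_t·(1−s−f) + s.
Here 1−s−f = 0.523 and s = 0.032.
u_1 = 0.136600 × 0.523 + 0.032 = 0.103442.
u_2 = 0.103442 × 0.523 + 0.032 = 0.086100.
u_3 = 0.086100 × 0.523 + 0.032 = 0.077030.

Unemployment rate after three quarters ≈ 7.70%.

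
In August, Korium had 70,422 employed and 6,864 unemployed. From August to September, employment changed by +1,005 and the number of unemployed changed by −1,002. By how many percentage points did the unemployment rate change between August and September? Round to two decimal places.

The unemployment rate changed by −1.30 percentage points.

August: labor force = 70,422 + 6,864 = 77,286; u = 6,864/77,286 = 8.88%.
September: labor force = 71,427 + 5,862 = 77,289; u = 5,862/77,289 = 7.58%.
Change = 7.58% − 8.88% = −1.30 pp.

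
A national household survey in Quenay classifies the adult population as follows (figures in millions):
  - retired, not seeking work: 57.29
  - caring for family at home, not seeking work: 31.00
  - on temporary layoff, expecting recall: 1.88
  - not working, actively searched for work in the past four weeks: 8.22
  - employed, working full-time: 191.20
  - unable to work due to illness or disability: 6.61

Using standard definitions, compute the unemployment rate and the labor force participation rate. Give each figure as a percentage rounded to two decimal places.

Employed = 191.20 million.
Unemployed = 1.88 + 8.22 = 10.10 million (jobless and actively searching, or on temporary layoff).
Labor force = 191.20 + 10.10 = 201.30 million.
Not in labor force = 57.29 + 31.00 + 6.61 = 94.90 million (those not working and not actively searching are outside the labor force).
Civilian working-age population = 201.30 + 94.90 = 296.20 million.
Unemployment rate = 10.10 / 201.30 = 5.02%.
Labor force participation rate = 201.30 / 296.20 = 67.96%.

Unemployment rate ≈ 5.02%; labor force participation rate ≈ 67.96%.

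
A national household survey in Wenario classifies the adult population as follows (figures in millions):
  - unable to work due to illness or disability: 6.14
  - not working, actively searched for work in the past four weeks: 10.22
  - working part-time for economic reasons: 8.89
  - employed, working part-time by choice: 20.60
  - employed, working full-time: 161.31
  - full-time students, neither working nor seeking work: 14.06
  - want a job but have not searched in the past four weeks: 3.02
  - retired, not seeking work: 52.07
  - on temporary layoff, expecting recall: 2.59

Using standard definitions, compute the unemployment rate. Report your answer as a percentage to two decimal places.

Unemployment rate ≈ 6.29%.

Employed = 8.89 + 20.60 + 161.31 = 190.80 million (anyone who worked, including part-time for economic reasons, counts as employed).
Unemployed = 10.22 + 2.59 = 12.81 million (jobless and actively searching, or on temporary layoff).
Labor force = 190.80 + 12.81 = 203.61 million.
Unemployment rate = 12.81 / 203.61 = 6.29%.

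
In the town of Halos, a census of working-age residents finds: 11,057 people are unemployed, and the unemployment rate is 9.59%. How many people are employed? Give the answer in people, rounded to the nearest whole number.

Labor force = U / u = 11,057 / 0.0959 ≈ 115,297.
Employed = labor force − unemployed = 115,297 − 11,057 = 104,240.

About 104,240 are employed.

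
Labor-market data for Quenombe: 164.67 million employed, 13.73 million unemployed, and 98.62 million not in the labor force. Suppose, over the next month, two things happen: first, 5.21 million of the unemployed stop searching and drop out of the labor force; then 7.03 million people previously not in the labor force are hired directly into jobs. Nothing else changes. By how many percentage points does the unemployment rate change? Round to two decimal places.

Initially, labor force = 164.67 + 13.73 = 178.40 million, so u = 13.73/178.40 = 7.70%.
After the first change, unemployed and labor force both fall by 5.21 → E = 164.67, U = 8.52, labor force = 173.19 million.
After the second change, employed and labor force both rise by 7.03; unemployed unchanged → E = 171.70, U = 8.52, labor force = 180.22 million.
New unemployment rate = 8.52 / 180.22 = 4.73%.
Change = 4.73% − 7.70% = −2.97 percentage points.

The unemployment rate changes by −2.97 percentage points.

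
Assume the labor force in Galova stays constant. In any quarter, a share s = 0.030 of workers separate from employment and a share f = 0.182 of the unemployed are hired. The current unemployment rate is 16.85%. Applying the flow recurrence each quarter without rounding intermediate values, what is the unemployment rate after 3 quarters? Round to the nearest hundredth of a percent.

With a fixed labor force, u_{t+1} = u_t + s·(1−u_t) − f·u_t = u_t·(1−s−f) + s.
Here 1−s−f = 0.788 and s = 0.030.
u_1 = 0.168500 × 0.788 + 0.030 = 0.162778.
u_2 = 0.162778 × 0.788 + 0.030 = 0.158269.
u_3 = 0.158269 × 0.788 + 0.030 = 0.154716.

Unemployment rate after three quarters ≈ 15.47%.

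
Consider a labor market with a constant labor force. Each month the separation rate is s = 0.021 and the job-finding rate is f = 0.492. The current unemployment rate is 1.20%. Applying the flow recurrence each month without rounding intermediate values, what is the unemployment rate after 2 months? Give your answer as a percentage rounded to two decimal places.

Unemployment rate after two months ≈ 3.41%.

With a fixed labor force, u_{t+1} = u_t + s·(1−u_t) − f·u_t = u_t·(1−s−f) + s.
Here 1−s−f = 0.487 and s = 0.021.
u_1 = 0.012000 × 0.487 + 0.021 = 0.026844.
u_2 = 0.026844 × 0.487 + 0.021 = 0.034073.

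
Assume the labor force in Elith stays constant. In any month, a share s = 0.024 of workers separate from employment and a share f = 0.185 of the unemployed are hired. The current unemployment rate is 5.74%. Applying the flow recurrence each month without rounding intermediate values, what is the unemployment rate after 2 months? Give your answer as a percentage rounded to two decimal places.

With a fixed labor force, u_{t+1} = u_t + s·(1−u_t) − f·u_t = u_t·(1−s−f) + s.
Here 1−s−f = 0.791 and s = 0.024.
u_1 = 0.057400 × 0.791 + 0.024 = 0.069403.
u_2 = 0.069403 × 0.791 + 0.024 = 0.078898.

Unemployment rate after two months ≈ 7.89%.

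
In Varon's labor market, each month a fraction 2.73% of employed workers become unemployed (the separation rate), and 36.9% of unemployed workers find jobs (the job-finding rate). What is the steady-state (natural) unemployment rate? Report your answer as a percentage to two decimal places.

Steady-state unemployment rate ≈ 6.89%.

At steady state the flows balance: s·E = f·U, so U/(E+U) = s/(s+f).
u* = 2.73 / (2.73 + 36.9) = 2.73 / 39.63 = 6.89%.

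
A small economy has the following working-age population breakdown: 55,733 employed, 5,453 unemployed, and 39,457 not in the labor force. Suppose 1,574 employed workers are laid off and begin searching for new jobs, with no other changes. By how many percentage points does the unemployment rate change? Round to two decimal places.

The unemployment rate changes by +2.57 percentage points.

Initially, labor force = 55,733 + 5,453 = 61,186, so u = 5,453/61,186 = 8.91%.
After the change, employed falls and unemployed rises by 1,574; labor force unchanged → E = 54,159, U = 7,027, labor force = 61,186.
New unemployment rate = 7,027 / 61,186 = 11.48%.
Change = 11.48% − 8.91% = +2.57 percentage points.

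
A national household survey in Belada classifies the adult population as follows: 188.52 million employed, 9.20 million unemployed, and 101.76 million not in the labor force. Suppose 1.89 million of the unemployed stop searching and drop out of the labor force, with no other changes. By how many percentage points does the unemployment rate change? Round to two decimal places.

Initially, labor force = 188.52 + 9.20 = 197.72 million, so u = 9.20/197.72 = 4.65%.
After the change, unemployed and labor force both fall by 1.89 → E = 188.52, U = 7.31, labor force = 195.83 million.
New unemployment rate = 7.31 / 195.83 = 3.73%.
Change = 3.73% − 4.65% = −0.92 percentage points.

The unemployment rate changes by −0.92 percentage points.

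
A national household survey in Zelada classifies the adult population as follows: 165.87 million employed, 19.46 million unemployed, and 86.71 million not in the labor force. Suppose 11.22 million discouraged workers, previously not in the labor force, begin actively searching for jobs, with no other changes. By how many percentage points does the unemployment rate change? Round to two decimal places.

Initially, labor force = 165.87 + 19.46 = 185.33 million, so u = 19.46/185.33 = 10.50%.
After the change, unemployed and labor force both rise by 11.22 → E = 165.87, U = 30.68, labor force = 196.55 million.
New unemployment rate = 30.68 / 196.55 = 15.61%.
Change = 15.61% − 10.50% = +5.11 percentage points.

The unemployment rate changes by +5.11 percentage points.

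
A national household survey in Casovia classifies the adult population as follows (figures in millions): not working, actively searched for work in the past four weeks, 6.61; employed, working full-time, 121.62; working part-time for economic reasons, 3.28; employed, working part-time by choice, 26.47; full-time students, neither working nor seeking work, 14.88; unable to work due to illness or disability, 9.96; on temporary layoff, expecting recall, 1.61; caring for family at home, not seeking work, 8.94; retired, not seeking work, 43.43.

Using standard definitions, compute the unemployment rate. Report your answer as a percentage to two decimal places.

Unemployment rate ≈ 5.15%.

Employed = 121.62 + 3.28 + 26.47 = 151.37 million (anyone who worked, including part-time for economic reasons, counts as employed).
Unemployed = 6.61 + 1.61 = 8.22 million (jobless and actively searching, or on temporary layoff).
Labor force = 151.37 + 8.22 = 159.59 million.
Unemployment rate = 8.22 / 159.59 = 5.15%.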